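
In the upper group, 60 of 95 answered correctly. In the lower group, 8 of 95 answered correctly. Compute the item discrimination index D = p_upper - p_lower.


p_upper = 60/95 = 0.6316
p_lower = 8/95 = 0.0842
D = 0.6316 - 0.0842 = 0.5474

0.5474


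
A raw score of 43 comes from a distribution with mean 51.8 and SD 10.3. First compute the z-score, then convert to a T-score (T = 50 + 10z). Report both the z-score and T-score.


z = (X - mean) / SD = (43 - 51.8) / 10.3
z = -8.8 / 10.3
z = -0.8544
T-score = T = 50 + 10z
Carry z at full precision (z = -8.8 / 10.3) into the conversion:
T-score = 50 + 10 * (-8.8 / 10.3) = 50 + -88 / 10.3
T-score = 50 + -8.5437
T-score = 41.4563

41.4563


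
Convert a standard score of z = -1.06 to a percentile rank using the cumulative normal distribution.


CDF(z) = 0.5 * (1 + erf(z/sqrt(2)))
erf(-0.7495) = -0.7109
CDF = 0.1446
Percentile rank = 0.1446 * 100 = 14.46

14.46


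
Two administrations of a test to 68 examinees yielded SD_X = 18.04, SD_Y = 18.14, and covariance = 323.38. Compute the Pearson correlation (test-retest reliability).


r = cov(X,Y) / (SD_X * SD_Y)
r = 323.38 / (18.04 * 18.14)
r = 323.38 / 327.2456
r = 0.9882

0.9882


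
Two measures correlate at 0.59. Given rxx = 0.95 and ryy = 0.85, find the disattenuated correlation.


r_corrected = rxy / sqrt(rxx * ryy)
= 0.59 / sqrt(0.95 * 0.85)
= 0.59 / sqrt(0.8075)
= 0.59 / 0.89861
r_corrected = 0.6566

0.6566


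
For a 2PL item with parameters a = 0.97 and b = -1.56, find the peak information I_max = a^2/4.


For 2PL, max info at theta = b = -1.56
I_max = a^2 / 4 = 0.97^2 / 4
= 0.9409 / 4
I_max = 0.2352

0.2352


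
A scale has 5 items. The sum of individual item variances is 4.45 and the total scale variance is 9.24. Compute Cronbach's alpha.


alpha = (k/(k-1)) * (1 - sum(si^2)/s_total^2)
= (5/4) * (1 - 4.45/9.24)
alpha = 0.648

0.648


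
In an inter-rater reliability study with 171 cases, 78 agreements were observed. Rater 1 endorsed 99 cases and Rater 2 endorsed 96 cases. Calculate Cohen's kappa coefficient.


P_o = 78/171 = 0.45614
P_e = (99*96 + 72*75) / 29241 = 0.509695
kappa = (P_o - P_e) / (1 - P_e)
kappa = (0.45614 - 0.509695) / (1 - 0.509695)
kappa = -0.1092

-0.1092


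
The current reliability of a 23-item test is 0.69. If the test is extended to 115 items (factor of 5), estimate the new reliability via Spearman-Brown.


r_new = (n * rxx) / (1 + (n-1) * rxx)
r_new = (5 * 0.69) / (1 + 4 * 0.69)
r_new = 3.45 / 3.76
r_new = 0.9176

0.9176


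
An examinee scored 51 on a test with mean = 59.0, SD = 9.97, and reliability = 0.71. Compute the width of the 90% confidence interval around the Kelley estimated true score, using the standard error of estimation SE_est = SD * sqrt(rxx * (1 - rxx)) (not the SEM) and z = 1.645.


True score estimate = 0.71*51 + 0.29*59.0 = 53.32
SE_est = SD * sqrt(rxx * (1 - rxx)) = 9.97 * sqrt(0.71 * 0.29) = 9.97 * sqrt(0.2059) = 4.524008
CI = T_est +/- z * SE_est, so width = 2 * z * SE_est = 2 * 1.645 * 4.524008
Width = 14.884

14.884


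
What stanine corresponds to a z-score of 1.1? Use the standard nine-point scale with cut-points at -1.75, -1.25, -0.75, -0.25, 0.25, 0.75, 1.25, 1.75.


Stanine boundaries: [-1.75, -1.25, -0.75, -0.25, 0.25, 0.75, 1.25, 1.75]
z = 1.1
Check each boundary:
  z >= -1.75 -> could be stanine 2
  z >= -1.25 -> could be stanine 3
  z >= -0.75 -> could be stanine 4
  z >= -0.25 -> could be stanine 5
  z >= 0.25 -> could be stanine 6
  z >= 0.75 -> could be stanine 7
  z < 1.25
  z < 1.75
Highest qualifying boundary gives stanine = 7

7


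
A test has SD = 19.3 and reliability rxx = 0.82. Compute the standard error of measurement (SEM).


SEM = SD * sqrt(1 - rxx)
SEM = 19.3 * sqrt(1 - 0.82)
SEM = 19.3 * sqrt(0.18) = 19.3 * 0.424264
SEM = 8.1883

8.1883


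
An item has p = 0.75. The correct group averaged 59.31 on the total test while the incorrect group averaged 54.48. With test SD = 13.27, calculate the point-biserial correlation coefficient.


q = 1 - p = 0.25
rpb = ((M1 - M0) / SD) * sqrt(p * q)
rpb = ((59.31 - 54.48) / 13.27) * sqrt(0.75 * 0.25)
rpb = 0.1576

0.1576


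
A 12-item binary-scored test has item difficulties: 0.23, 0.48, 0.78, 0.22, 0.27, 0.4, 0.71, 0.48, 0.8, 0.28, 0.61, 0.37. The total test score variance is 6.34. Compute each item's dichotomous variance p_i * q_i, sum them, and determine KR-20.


For each item, compute p_i * q_i:
  Item 1: 0.23 * 0.77 = 0.1771
  Item 2: 0.48 * 0.52 = 0.2496
  Item 3: 0.78 * 0.22 = 0.1716
  Item 4: 0.22 * 0.78 = 0.1716
  Item 5: 0.27 * 0.73 = 0.1971
  Item 6: 0.4 * 0.6 = 0.24
  Item 7: 0.71 * 0.29 = 0.2059
  Item 8: 0.48 * 0.52 = 0.2496
  Item 9: 0.8 * 0.2 = 0.16
  Item 10: 0.28 * 0.72 = 0.2016
  Item 11: 0.61 * 0.39 = 0.2379
  Item 12: 0.37 * 0.63 = 0.2331
Sum(p_i * q_i) = 0.1771 + 0.2496 + 0.1716 + 0.1716 + 0.1971 + 0.24 + 0.2059 + 0.2496 + 0.16 + 0.2016 + 0.2379 + 0.2331 = 2.4951
KR-20 = (k/(k-1)) * (1 - Sum(p_i*q_i) / Var_total)
= (12/11) * (1 - 2.4951/6.34)
= 1.0909 * 0.6065
KR-20 = 0.6616

0.6616


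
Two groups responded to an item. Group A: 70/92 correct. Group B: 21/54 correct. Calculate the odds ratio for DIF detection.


Odds_A = 70/22 = 3.1818
Odds_B = 21/33 = 0.6364
OR = Odds_A / Odds_B = 3.1818 / 0.6364
Exactly, OR = (70 * 33) / (22 * 21) = 2310 / 462
OR = 5.0

5.0


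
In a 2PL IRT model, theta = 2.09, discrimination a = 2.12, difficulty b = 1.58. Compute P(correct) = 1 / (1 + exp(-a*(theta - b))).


a*(theta - b) = 2.12 * (2.09 - 1.58) = 1.0812
exp(-1.0812) = 0.3392
P = 1 / (1 + 0.3392)
P = 0.7467

0.7467


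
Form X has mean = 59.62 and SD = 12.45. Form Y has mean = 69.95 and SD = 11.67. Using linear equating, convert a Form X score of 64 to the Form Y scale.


slope = SD_Y / SD_X = 11.67 / 12.45 ~ 0.9373
intercept = mean_Y - slope * mean_X = 69.95 - (11.67 / 12.45) * 59.62 ~ 14.0652
Y = slope * X + intercept. To avoid rounding drift from the rounded slope/intercept, evaluate the equivalent form Y = mean_Y + SD_Y * (X - mean_X) / SD_X at full precision:
Y = 69.95 + 11.67 * (64 - 59.62) / 12.45
Y = 69.95 + 11.67 * 4.38 / 12.45
Y = 69.95 + 51.1146 / 12.45
Y = 69.95 + 4.1056
Y = 74.0556

74.0556


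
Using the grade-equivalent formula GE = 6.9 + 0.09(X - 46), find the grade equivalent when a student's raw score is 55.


raw - median = 55 - 46 = 9
slope * diff = 0.09 * 9 = 0.81
GE = 6.9 + 0.81
GE = 7.71

7.71


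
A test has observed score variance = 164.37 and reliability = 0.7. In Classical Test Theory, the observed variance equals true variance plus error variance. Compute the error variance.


var_true = rxx * var_obs = 0.7 * 164.37 = 115.059
var_error = var_obs - var_true
var_error = 164.37 - 115.059
var_error = 49.311

49.311


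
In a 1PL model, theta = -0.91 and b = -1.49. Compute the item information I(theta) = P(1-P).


P = 1/(1+exp(-(-0.91--1.49))) = 0.6411
I = P*(1-P) = 0.6411 * 0.3589
I = 0.2301

0.2301


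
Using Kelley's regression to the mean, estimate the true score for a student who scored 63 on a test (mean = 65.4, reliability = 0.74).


T_est = rxx * X + (1 - rxx) * mean
T_est = 0.74 * 63 + 0.26 * 65.4
T_est = 46.62 + 17.004
T_est = 63.624

63.624


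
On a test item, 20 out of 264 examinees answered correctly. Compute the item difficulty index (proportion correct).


Item difficulty p = number correct / total examinees
p = 20 / 264
p = 0.0758

0.0758


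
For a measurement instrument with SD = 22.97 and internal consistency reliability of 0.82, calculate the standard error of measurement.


SEM = SD * sqrt(1 - rxx)
SEM = 22.97 * sqrt(1 - 0.82)
SEM = 22.97 * sqrt(0.18) = 22.97 * 0.424264
SEM = 9.7453

9.7453


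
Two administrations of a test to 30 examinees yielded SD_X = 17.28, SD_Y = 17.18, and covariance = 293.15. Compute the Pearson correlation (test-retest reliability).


r = cov(X,Y) / (SD_X * SD_Y)
r = 293.15 / (17.28 * 17.18)
r = 293.15 / 296.8704
r = 0.9875

0.9875


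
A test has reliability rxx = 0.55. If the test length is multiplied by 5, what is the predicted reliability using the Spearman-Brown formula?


r_new = (n * rxx) / (1 + (n-1) * rxx)
r_new = (5 * 0.55) / (1 + 4 * 0.55)
r_new = 2.75 / 3.2
r_new = 0.8594

0.8594


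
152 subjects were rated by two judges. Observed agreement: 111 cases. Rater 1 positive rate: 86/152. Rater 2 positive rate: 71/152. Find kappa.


P_o = 111/152 = 0.730263
P_e = (86*71 + 66*81) / 23104 = 0.495672
kappa = (P_o - P_e) / (1 - P_e)
kappa = (0.730263 - 0.495672) / (1 - 0.495672)
kappa = 0.4652

0.4652


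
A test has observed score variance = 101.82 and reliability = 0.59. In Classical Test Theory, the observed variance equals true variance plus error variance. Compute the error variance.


var_true = rxx * var_obs = 0.59 * 101.82 = 60.0738
var_error = var_obs - var_true
var_error = 101.82 - 60.0738
var_error = 41.7462

41.7462


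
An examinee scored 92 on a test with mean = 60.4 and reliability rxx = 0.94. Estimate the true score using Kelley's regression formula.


T_est = rxx * X + (1 - rxx) * mean
T_est = 0.94 * 92 + 0.06 * 60.4
T_est = 86.48 + 3.624
T_est = 90.104

90.104


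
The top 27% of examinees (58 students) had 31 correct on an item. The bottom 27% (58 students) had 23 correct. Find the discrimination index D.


p_upper = 31/58 = 0.5345
p_lower = 23/58 = 0.3966
D = 0.5345 - 0.3966 = 0.1379

0.1379


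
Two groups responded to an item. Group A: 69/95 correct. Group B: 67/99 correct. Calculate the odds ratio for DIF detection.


Odds_A = 69/26 = 2.6538
Odds_B = 67/32 = 2.0938
OR = Odds_A / Odds_B = 2.6538 / 2.0938
Exactly, OR = (69 * 32) / (26 * 67) = 2208 / 1742
OR = 1.2675

1.2675


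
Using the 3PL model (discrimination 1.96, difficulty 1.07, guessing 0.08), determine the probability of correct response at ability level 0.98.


logit = 1.96*(0.98 - 1.07) = -0.1764
P* = 1/(1 + exp(--0.1764)) = 0.456
P = 0.08 + (1 - 0.08) * 0.456
P = 0.4995

0.4995


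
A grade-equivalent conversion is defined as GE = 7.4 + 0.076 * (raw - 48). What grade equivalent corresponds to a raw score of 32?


raw - median = 32 - 48 = -16
slope * diff = 0.076 * -16 = -1.216
GE = 7.4 + -1.216
GE = 6.184

6.184


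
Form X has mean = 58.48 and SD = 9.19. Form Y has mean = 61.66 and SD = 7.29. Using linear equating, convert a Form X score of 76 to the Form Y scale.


slope = SD_Y / SD_X = 7.29 / 9.19 ~ 0.7933
intercept = mean_Y - slope * mean_X = 61.66 - (7.29 / 9.19) * 58.48 ~ 15.2705
Y = slope * X + intercept. To avoid rounding drift from the rounded slope/intercept, evaluate the equivalent form Y = mean_Y + SD_Y * (X - mean_X) / SD_X at full precision:
Y = 61.66 + 7.29 * (76 - 58.48) / 9.19
Y = 61.66 + 7.29 * 17.52 / 9.19
Y = 61.66 + 127.7208 / 9.19
Y = 61.66 + 13.8978
Y = 75.5578

75.5578


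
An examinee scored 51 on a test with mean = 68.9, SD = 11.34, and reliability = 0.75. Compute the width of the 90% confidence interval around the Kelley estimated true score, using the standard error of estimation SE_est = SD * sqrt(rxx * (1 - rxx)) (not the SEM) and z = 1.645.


True score estimate = 0.75*51 + 0.25*68.9 = 55.475
SE_est = SD * sqrt(rxx * (1 - rxx)) = 11.34 * sqrt(0.75 * 0.25) = 11.34 * sqrt(0.1875) = 4.910364
CI = T_est +/- z * SE_est, so width = 2 * z * SE_est = 2 * 1.645 * 4.910364
Width = 16.1551

16.1551


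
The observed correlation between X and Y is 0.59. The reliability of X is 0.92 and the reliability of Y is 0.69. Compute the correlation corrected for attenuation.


r_corrected = rxy / sqrt(rxx * ryy)
= 0.59 / sqrt(0.92 * 0.69)
= 0.59 / sqrt(0.6348)
= 0.59 / 0.796743
r_corrected = 0.7405

0.7405


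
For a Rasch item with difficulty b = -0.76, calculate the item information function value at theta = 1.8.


P = 1/(1+exp(-(1.8--0.76))) = 0.9282
I = P*(1-P) = 0.9282 * 0.0718
I = 0.0666

0.0666


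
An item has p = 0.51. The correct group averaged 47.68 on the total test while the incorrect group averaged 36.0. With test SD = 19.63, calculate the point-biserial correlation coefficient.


q = 1 - p = 0.49
rpb = ((M1 - M0) / SD) * sqrt(p * q)
rpb = ((47.68 - 36.0) / 19.63) * sqrt(0.51 * 0.49)
rpb = 0.2974

0.2974


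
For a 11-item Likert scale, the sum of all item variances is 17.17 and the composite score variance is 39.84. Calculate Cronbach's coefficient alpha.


alpha = (k/(k-1)) * (1 - sum(si^2)/s_total^2)
= (11/10) * (1 - 17.17/39.84)
alpha = 0.6259

0.6259


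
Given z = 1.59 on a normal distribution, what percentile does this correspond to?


CDF(z) = 0.5 * (1 + erf(z/sqrt(2)))
erf(1.1243) = 0.8882
CDF = 0.9441
Percentile rank = 0.9441 * 100 = 94.41

94.41


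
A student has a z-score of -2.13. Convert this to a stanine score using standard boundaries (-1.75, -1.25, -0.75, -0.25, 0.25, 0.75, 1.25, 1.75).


Stanine boundaries: [-1.75, -1.25, -0.75, -0.25, 0.25, 0.75, 1.25, 1.75]
z = -2.13
Check each boundary:
  z < -1.75
  z < -1.25
  z < -0.75
  z < -0.25
  z < 0.25
  z < 0.75
  z < 1.25
  z < 1.75
Highest qualifying boundary gives stanine = 1

1


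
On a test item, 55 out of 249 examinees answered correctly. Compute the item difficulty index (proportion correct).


Item difficulty p = number correct / total examinees
p = 55 / 249
p = 0.2209

0.2209


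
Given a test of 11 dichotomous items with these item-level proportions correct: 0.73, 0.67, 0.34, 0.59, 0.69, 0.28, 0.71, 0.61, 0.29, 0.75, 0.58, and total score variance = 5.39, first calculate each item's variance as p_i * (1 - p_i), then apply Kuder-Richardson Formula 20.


For each item, compute p_i * q_i:
  Item 1: 0.73 * 0.27 = 0.1971
  Item 2: 0.67 * 0.33 = 0.2211
  Item 3: 0.34 * 0.66 = 0.2244
  Item 4: 0.59 * 0.41 = 0.2419
  Item 5: 0.69 * 0.31 = 0.2139
  Item 6: 0.28 * 0.72 = 0.2016
  Item 7: 0.71 * 0.29 = 0.2059
  Item 8: 0.61 * 0.39 = 0.2379
  Item 9: 0.29 * 0.71 = 0.2059
  Item 10: 0.75 * 0.25 = 0.1875
  Item 11: 0.58 * 0.42 = 0.2436
Sum(p_i * q_i) = 0.1971 + 0.2211 + 0.2244 + 0.2419 + 0.2139 + 0.2016 + 0.2059 + 0.2379 + 0.2059 + 0.1875 + 0.2436 = 2.3808
KR-20 = (k/(k-1)) * (1 - Sum(p_i*q_i) / Var_total)
= (11/10) * (1 - 2.3808/5.39)
= 1.1 * 0.5583
KR-20 = 0.6141

0.6141


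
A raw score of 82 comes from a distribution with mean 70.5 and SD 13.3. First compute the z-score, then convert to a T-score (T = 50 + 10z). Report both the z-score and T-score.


z = (X - mean) / SD = (82 - 70.5) / 13.3
z = 11.5 / 13.3
z = 0.8647
T-score = T = 50 + 10z
Carry z at full precision (z = 11.5 / 13.3) into the conversion:
T-score = 50 + 10 * (11.5 / 13.3) = 50 + 115 / 13.3
T-score = 50 + 8.6466
T-score = 58.6466

58.6466


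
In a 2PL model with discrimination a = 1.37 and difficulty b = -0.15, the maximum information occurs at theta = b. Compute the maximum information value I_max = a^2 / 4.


For 2PL, max info at theta = b = -0.15
I_max = a^2 / 4 = 1.37^2 / 4
= 1.8769 / 4
I_max = 0.4692

0.4692


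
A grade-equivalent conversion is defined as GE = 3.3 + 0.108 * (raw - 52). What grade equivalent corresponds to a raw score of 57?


raw - median = 57 - 52 = 5
slope * diff = 0.108 * 5 = 0.54
GE = 3.3 + 0.54
GE = 3.84

3.84


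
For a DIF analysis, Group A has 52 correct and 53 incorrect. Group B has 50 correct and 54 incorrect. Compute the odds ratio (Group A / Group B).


Odds_A = 52/53 = 0.9811
Odds_B = 50/54 = 0.9259
OR = Odds_A / Odds_B = 0.9811 / 0.9259
Exactly, OR = (52 * 54) / (53 * 50) = 2808 / 2650
OR = 1.0596

1.0596


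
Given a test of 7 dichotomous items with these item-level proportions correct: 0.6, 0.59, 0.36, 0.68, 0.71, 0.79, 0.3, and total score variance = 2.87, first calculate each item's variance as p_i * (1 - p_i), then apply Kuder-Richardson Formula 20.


For each item, compute p_i * q_i:
  Item 1: 0.6 * 0.4 = 0.24
  Item 2: 0.59 * 0.41 = 0.2419
  Item 3: 0.36 * 0.64 = 0.2304
  Item 4: 0.68 * 0.32 = 0.2176
  Item 5: 0.71 * 0.29 = 0.2059
  Item 6: 0.79 * 0.21 = 0.1659
  Item 7: 0.3 * 0.7 = 0.21
Sum(p_i * q_i) = 0.24 + 0.2419 + 0.2304 + 0.2176 + 0.2059 + 0.1659 + 0.21 = 1.5117
KR-20 = (k/(k-1)) * (1 - Sum(p_i*q_i) / Var_total)
= (7/6) * (1 - 1.5117/2.87)
= 1.1667 * 0.4733
KR-20 = 0.5522

0.5522


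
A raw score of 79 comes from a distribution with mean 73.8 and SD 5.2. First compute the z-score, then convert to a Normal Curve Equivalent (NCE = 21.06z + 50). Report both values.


z = (X - mean) / SD = (79 - 73.8) / 5.2
z = 5.2 / 5.2
z = 1.0
NCE = NCE = 21.06z + 50
Carry z at full precision (z = 5.2 / 5.2) into the conversion:
NCE = 21.06 * (5.2 / 5.2) + 50 = 109.512 / 5.2 + 50
NCE = 21.06 + 50
NCE = 71.06

71.06


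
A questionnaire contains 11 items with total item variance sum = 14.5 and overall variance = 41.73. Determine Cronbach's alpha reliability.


alpha = (k/(k-1)) * (1 - sum(si^2)/s_total^2)
= (11/10) * (1 - 14.5/41.73)
alpha = 0.7178

0.7178


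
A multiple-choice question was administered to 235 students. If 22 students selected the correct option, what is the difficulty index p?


Item difficulty p = number correct / total examinees
p = 22 / 235
p = 0.0936

0.0936


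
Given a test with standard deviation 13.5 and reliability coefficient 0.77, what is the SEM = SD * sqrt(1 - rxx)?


SEM = SD * sqrt(1 - rxx)
SEM = 13.5 * sqrt(1 - 0.77)
SEM = 13.5 * sqrt(0.23) = 13.5 * 0.479583
SEM = 6.4744

6.4744


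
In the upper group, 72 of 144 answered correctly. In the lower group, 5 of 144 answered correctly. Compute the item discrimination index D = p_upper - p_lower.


p_upper = 72/144 = 0.5
p_lower = 5/144 = 0.0347
D = 0.5 - 0.0347 = 0.4653

0.4653


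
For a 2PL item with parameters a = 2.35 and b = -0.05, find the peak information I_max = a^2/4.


For 2PL, max info at theta = b = -0.05
I_max = a^2 / 4 = 2.35^2 / 4
= 5.5225 / 4
I_max = 1.3806

1.3806


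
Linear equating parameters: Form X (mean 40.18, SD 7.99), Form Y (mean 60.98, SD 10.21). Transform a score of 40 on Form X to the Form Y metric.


slope = SD_Y / SD_X = 10.21 / 7.99 ~ 1.2778
intercept = mean_Y - slope * mean_X = 60.98 - (10.21 / 7.99) * 40.18 ~ 9.6361
Y = slope * X + intercept. To avoid rounding drift from the rounded slope/intercept, evaluate the equivalent form Y = mean_Y + SD_Y * (X - mean_X) / SD_X at full precision:
Y = 60.98 + 10.21 * (40 - 40.18) / 7.99
Y = 60.98 - 10.21 * 0.18 / 7.99
Y = 60.98 - 1.8378 / 7.99
Y = 60.98 - 0.23
Y = 60.75

60.75


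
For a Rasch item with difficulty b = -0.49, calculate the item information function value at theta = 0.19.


P = 1/(1+exp(-(0.19--0.49))) = 0.6637
I = P*(1-P) = 0.6637 * 0.3363
I = 0.2232

0.2232


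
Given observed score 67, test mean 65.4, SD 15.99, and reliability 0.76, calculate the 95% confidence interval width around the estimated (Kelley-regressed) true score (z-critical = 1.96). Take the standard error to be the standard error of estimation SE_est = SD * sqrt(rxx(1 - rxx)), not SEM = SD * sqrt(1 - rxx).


True score estimate = 0.76*67 + 0.24*65.4 = 66.616
SE_est = SD * sqrt(rxx * (1 - rxx)) = 15.99 * sqrt(0.76 * 0.24) = 15.99 * sqrt(0.1824) = 6.829059
CI = T_est +/- z * SE_est, so width = 2 * z * SE_est = 2 * 1.96 * 6.829059
Width = 26.7699

26.7699


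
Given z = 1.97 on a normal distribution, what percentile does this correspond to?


CDF(z) = 0.5 * (1 + erf(z/sqrt(2)))
erf(1.393) = 0.9512
CDF = 0.9756
Percentile rank = 0.9756 * 100 = 97.56

97.56


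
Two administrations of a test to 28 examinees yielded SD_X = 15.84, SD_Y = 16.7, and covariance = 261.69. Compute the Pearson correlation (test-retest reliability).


r = cov(X,Y) / (SD_X * SD_Y)
r = 261.69 / (15.84 * 16.7)
r = 261.69 / 264.528
r = 0.9893

0.9893


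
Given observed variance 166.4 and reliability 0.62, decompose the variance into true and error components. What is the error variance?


var_true = rxx * var_obs = 0.62 * 166.4 = 103.168
var_error = var_obs - var_true
var_error = 166.4 - 103.168
var_error = 63.232

63.232


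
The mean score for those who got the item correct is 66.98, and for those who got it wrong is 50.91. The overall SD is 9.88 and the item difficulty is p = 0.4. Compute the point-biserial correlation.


q = 1 - p = 0.6
rpb = ((M1 - M0) / SD) * sqrt(p * q)
rpb = ((66.98 - 50.91) / 9.88) * sqrt(0.4 * 0.6)
rpb = 0.7968

0.7968


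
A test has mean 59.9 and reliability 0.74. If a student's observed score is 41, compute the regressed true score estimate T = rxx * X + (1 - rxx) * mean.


T_est = rxx * X + (1 - rxx) * mean
T_est = 0.74 * 41 + 0.26 * 59.9
T_est = 30.34 + 15.574
T_est = 45.914

45.914


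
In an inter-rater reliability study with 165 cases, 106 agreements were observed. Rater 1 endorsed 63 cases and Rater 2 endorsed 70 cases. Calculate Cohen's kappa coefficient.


P_o = 106/165 = 0.642424
P_e = (63*70 + 102*95) / 27225 = 0.517906
kappa = (P_o - P_e) / (1 - P_e)
kappa = (0.642424 - 0.517906) / (1 - 0.517906)
kappa = 0.2583

0.2583


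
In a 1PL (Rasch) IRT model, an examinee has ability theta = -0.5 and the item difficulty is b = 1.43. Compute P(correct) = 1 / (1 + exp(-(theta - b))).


theta - b = -0.5 - 1.43 = -1.93
exp(-(theta - b)) = exp(1.93) = 6.8895
P = 1 / (1 + 6.8895)
P = 0.1268

0.1268


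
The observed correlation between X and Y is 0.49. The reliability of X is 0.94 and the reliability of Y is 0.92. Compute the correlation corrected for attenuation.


r_corrected = rxy / sqrt(rxx * ryy)
= 0.49 / sqrt(0.94 * 0.92)
= 0.49 / sqrt(0.8648)
= 0.49 / 0.929946
r_corrected = 0.5269

0.5269


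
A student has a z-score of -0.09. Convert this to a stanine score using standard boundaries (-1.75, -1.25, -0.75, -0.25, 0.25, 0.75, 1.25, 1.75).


Stanine boundaries: [-1.75, -1.25, -0.75, -0.25, 0.25, 0.75, 1.25, 1.75]
z = -0.09
Check each boundary:
  z >= -1.75 -> could be stanine 2
  z >= -1.25 -> could be stanine 3
  z >= -0.75 -> could be stanine 4
  z >= -0.25 -> could be stanine 5
  z < 0.25
  z < 0.75
  z < 1.25
  z < 1.75
Highest qualifying boundary gives stanine = 5

5


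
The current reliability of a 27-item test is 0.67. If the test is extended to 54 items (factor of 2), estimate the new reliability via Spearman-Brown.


r_new = (n * rxx) / (1 + (n-1) * rxx)
r_new = (2 * 0.67) / (1 + 1 * 0.67)
r_new = 1.34 / 1.67
r_new = 0.8024

0.8024


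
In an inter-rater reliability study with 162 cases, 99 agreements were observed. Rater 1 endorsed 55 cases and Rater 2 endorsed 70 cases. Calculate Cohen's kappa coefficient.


P_o = 99/162 = 0.611111
P_e = (55*70 + 107*92) / 26244 = 0.521795
kappa = (P_o - P_e) / (1 - P_e)
kappa = (0.611111 - 0.521795) / (1 - 0.521795)
kappa = 0.1868

0.1868


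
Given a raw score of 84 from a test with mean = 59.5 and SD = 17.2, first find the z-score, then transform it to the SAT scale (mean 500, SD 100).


z = (X - mean) / SD = (84 - 59.5) / 17.2
z = 24.5 / 17.2
z = 1.4244
SAT-scale = SAT = 500 + 100z
Carry z at full precision (z = 24.5 / 17.2) into the conversion:
SAT-scale = 500 + 100 * (24.5 / 17.2) = 500 + 2450 / 17.2
SAT-scale = 500 + 142.4419
SAT-scale = 642.4419

642.4419


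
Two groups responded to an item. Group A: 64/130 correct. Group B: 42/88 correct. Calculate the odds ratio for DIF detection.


Odds_A = 64/66 = 0.9697
Odds_B = 42/46 = 0.913
OR = Odds_A / Odds_B = 0.9697 / 0.913
Exactly, OR = (64 * 46) / (66 * 42) = 2944 / 2772
OR = 1.062

1.062


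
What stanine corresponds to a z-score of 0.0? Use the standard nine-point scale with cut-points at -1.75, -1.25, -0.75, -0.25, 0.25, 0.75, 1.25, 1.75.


Stanine boundaries: [-1.75, -1.25, -0.75, -0.25, 0.25, 0.75, 1.25, 1.75]
z = 0.0
Check each boundary:
  z >= -1.75 -> could be stanine 2
  z >= -1.25 -> could be stanine 3
  z >= -0.75 -> could be stanine 4
  z >= -0.25 -> could be stanine 5
  z < 0.25
  z < 0.75
  z < 1.25
  z < 1.75
Highest qualifying boundary gives stanine = 5

5


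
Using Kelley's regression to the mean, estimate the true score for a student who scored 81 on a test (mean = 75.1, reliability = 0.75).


T_est = rxx * X + (1 - rxx) * mean
T_est = 0.75 * 81 + 0.25 * 75.1
T_est = 60.75 + 18.775
T_est = 79.525

79.525


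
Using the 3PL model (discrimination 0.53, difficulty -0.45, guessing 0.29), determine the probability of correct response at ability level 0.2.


logit = 0.53*(0.2 - -0.45) = 0.3445
P* = 1/(1 + exp(-0.3445)) = 0.5853
P = 0.29 + (1 - 0.29) * 0.5853
P = 0.7056

0.7056


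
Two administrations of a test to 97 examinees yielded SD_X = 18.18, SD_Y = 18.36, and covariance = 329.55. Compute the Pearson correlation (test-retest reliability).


r = cov(X,Y) / (SD_X * SD_Y)
r = 329.55 / (18.18 * 18.36)
r = 329.55 / 333.7848
r = 0.9873

0.9873


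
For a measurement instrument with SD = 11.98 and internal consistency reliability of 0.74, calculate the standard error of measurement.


SEM = SD * sqrt(1 - rxx)
SEM = 11.98 * sqrt(1 - 0.74)
SEM = 11.98 * sqrt(0.26) = 11.98 * 0.509902
SEM = 6.1086

6.1086


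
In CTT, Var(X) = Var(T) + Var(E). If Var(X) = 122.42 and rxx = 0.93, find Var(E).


var_true = rxx * var_obs = 0.93 * 122.42 = 113.8506
var_error = var_obs - var_true
var_error = 122.42 - 113.8506
var_error = 8.5694

8.5694


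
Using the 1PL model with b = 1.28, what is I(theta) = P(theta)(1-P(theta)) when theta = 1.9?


P = 1/(1+exp(-(1.9-1.28))) = 0.6502
I = P*(1-P) = 0.6502 * 0.3498
I = 0.2274

0.2274


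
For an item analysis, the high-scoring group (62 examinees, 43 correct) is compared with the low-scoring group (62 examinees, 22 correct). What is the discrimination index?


p_upper = 43/62 = 0.6935
p_lower = 22/62 = 0.3548
D = 0.6935 - 0.3548 = 0.3387

0.3387


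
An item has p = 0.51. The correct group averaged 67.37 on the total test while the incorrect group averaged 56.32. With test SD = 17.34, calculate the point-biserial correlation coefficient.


q = 1 - p = 0.49
rpb = ((M1 - M0) / SD) * sqrt(p * q)
rpb = ((67.37 - 56.32) / 17.34) * sqrt(0.51 * 0.49)
rpb = 0.3186

0.3186


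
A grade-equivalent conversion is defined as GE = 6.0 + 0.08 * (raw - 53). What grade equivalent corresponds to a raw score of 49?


raw - median = 49 - 53 = -4
slope * diff = 0.08 * -4 = -0.32
GE = 6.0 + -0.32
GE = 5.68

5.68


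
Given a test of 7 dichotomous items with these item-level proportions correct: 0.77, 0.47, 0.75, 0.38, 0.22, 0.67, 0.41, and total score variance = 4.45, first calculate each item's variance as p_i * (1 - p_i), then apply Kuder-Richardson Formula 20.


For each item, compute p_i * q_i:
  Item 1: 0.77 * 0.23 = 0.1771
  Item 2: 0.47 * 0.53 = 0.2491
  Item 3: 0.75 * 0.25 = 0.1875
  Item 4: 0.38 * 0.62 = 0.2356
  Item 5: 0.22 * 0.78 = 0.1716
  Item 6: 0.67 * 0.33 = 0.2211
  Item 7: 0.41 * 0.59 = 0.2419
Sum(p_i * q_i) = 0.1771 + 0.2491 + 0.1875 + 0.2356 + 0.1716 + 0.2211 + 0.2419 = 1.4839
KR-20 = (k/(k-1)) * (1 - Sum(p_i*q_i) / Var_total)
= (7/6) * (1 - 1.4839/4.45)
= 1.1667 * 0.6665
KR-20 = 0.7776

0.7776


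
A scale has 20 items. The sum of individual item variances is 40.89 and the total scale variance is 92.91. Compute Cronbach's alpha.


alpha = (k/(k-1)) * (1 - sum(si^2)/s_total^2)
= (20/19) * (1 - 40.89/92.91)
alpha = 0.5894

0.5894


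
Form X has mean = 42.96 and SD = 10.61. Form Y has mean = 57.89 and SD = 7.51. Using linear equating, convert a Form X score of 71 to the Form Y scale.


slope = SD_Y / SD_X = 7.51 / 10.61 ~ 0.7078
intercept = mean_Y - slope * mean_X = 57.89 - (7.51 / 10.61) * 42.96 ~ 27.4819
Y = slope * X + intercept. To avoid rounding drift from the rounded slope/intercept, evaluate the equivalent form Y = mean_Y + SD_Y * (X - mean_X) / SD_X at full precision:
Y = 57.89 + 7.51 * (71 - 42.96) / 10.61
Y = 57.89 + 7.51 * 28.04 / 10.61
Y = 57.89 + 210.5804 / 10.61
Y = 57.89 + 19.8474
Y = 77.7374

77.7374


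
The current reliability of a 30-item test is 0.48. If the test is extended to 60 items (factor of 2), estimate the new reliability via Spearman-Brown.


r_new = (n * rxx) / (1 + (n-1) * rxx)
r_new = (2 * 0.48) / (1 + 1 * 0.48)
r_new = 0.96 / 1.48
r_new = 0.6486

0.6486


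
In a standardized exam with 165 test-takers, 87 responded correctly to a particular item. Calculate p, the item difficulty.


Item difficulty p = number correct / total examinees
p = 87 / 165
p = 0.5273

0.5273


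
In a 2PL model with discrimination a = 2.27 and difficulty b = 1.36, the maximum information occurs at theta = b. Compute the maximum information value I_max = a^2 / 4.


For 2PL, max info at theta = b = 1.36
I_max = a^2 / 4 = 2.27^2 / 4
= 5.1529 / 4
I_max = 1.2882

1.2882


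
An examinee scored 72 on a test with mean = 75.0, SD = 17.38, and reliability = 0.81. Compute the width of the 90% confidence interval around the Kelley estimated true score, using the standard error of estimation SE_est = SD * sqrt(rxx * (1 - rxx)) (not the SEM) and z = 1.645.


True score estimate = 0.81*72 + 0.19*75.0 = 72.57
SE_est = SD * sqrt(rxx * (1 - rxx)) = 17.38 * sqrt(0.81 * 0.19) = 17.38 * sqrt(0.1539) = 6.81819
CI = T_est +/- z * SE_est, so width = 2 * z * SE_est = 2 * 1.645 * 6.81819
Width = 22.4318

22.4318


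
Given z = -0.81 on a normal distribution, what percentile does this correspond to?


CDF(z) = 0.5 * (1 + erf(z/sqrt(2)))
erf(-0.5728) = -0.5821
CDF = 0.209
Percentile rank = 0.209 * 100 = 20.9

20.9


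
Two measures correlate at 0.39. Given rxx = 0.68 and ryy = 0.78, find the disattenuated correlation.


r_corrected = rxy / sqrt(rxx * ryy)
= 0.39 / sqrt(0.68 * 0.78)
= 0.39 / sqrt(0.5304)
= 0.39 / 0.728286
r_corrected = 0.5355

0.5355


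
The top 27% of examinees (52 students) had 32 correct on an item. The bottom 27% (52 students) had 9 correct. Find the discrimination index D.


p_upper = 32/52 = 0.6154
p_lower = 9/52 = 0.1731
D = 0.6154 - 0.1731 = 0.4423

0.4423


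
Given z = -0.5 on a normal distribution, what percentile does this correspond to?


CDF(z) = 0.5 * (1 + erf(z/sqrt(2)))
erf(-0.3536) = -0.3829
CDF = 0.3085
Percentile rank = 0.3085 * 100 = 30.85

30.85


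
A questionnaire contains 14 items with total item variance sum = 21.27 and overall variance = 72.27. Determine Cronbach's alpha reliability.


alpha = (k/(k-1)) * (1 - sum(si^2)/s_total^2)
= (14/13) * (1 - 21.27/72.27)
alpha = 0.76

0.76


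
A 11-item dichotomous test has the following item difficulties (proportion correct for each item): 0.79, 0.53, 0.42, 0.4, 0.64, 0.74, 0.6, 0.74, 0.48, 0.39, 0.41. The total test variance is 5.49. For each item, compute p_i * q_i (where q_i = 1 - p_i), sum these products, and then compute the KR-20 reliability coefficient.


For each item, compute p_i * q_i:
  Item 1: 0.79 * 0.21 = 0.1659
  Item 2: 0.53 * 0.47 = 0.2491
  Item 3: 0.42 * 0.58 = 0.2436
  Item 4: 0.4 * 0.6 = 0.24
  Item 5: 0.64 * 0.36 = 0.2304
  Item 6: 0.74 * 0.26 = 0.1924
  Item 7: 0.6 * 0.4 = 0.24
  Item 8: 0.74 * 0.26 = 0.1924
  Item 9: 0.48 * 0.52 = 0.2496
  Item 10: 0.39 * 0.61 = 0.2379
  Item 11: 0.41 * 0.59 = 0.2419
Sum(p_i * q_i) = 0.1659 + 0.2491 + 0.2436 + 0.24 + 0.2304 + 0.1924 + 0.24 + 0.1924 + 0.2496 + 0.2379 + 0.2419 = 2.4832
KR-20 = (k/(k-1)) * (1 - Sum(p_i*q_i) / Var_total)
= (11/10) * (1 - 2.4832/5.49)
= 1.1 * 0.5477
KR-20 = 0.6025

0.6025


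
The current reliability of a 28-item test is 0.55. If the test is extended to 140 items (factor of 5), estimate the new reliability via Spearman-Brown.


r_new = (n * rxx) / (1 + (n-1) * rxx)
r_new = (5 * 0.55) / (1 + 4 * 0.55)
r_new = 2.75 / 3.2
r_new = 0.8594

0.8594


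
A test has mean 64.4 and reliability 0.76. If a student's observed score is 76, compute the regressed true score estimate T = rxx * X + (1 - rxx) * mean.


T_est = rxx * X + (1 - rxx) * mean
T_est = 0.76 * 76 + 0.24 * 64.4
T_est = 57.76 + 15.456
T_est = 73.216

73.216


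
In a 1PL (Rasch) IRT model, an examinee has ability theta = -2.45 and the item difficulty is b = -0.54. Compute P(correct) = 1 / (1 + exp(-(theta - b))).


theta - b = -2.45 - -0.54 = -1.91
exp(-(theta - b)) = exp(1.91) = 6.7531
P = 1 / (1 + 6.7531)
P = 0.129

0.129


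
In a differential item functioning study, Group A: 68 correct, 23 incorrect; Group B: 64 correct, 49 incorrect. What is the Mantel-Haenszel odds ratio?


Odds_A = 68/23 = 2.9565
Odds_B = 64/49 = 1.3061
OR = Odds_A / Odds_B = 2.9565 / 1.3061
Exactly, OR = (68 * 49) / (23 * 64) = 3332 / 1472
OR = 2.2636

2.2636


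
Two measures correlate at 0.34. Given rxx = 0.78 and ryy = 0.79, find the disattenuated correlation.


r_corrected = rxy / sqrt(rxx * ryy)
= 0.34 / sqrt(0.78 * 0.79)
= 0.34 / sqrt(0.6162)
= 0.34 / 0.784984
r_corrected = 0.4331

0.4331


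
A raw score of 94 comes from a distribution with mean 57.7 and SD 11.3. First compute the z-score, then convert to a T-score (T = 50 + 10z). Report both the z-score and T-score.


z = (X - mean) / SD = (94 - 57.7) / 11.3
z = 36.3 / 11.3
z = 3.2124
T-score = T = 50 + 10z
Carry z at full precision (z = 36.3 / 11.3) into the conversion:
T-score = 50 + 10 * (36.3 / 11.3) = 50 + 363 / 11.3
T-score = 50 + 32.1239
T-score = 82.1239

82.1239


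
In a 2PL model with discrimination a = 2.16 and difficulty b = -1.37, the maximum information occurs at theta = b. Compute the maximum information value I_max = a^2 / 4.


For 2PL, max info at theta = b = -1.37
I_max = a^2 / 4 = 2.16^2 / 4
= 4.6656 / 4
I_max = 1.1664

1.1664


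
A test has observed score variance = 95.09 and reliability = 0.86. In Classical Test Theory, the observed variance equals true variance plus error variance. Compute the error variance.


var_true = rxx * var_obs = 0.86 * 95.09 = 81.7774
var_error = var_obs - var_true
var_error = 95.09 - 81.7774
var_error = 13.3126

13.3126


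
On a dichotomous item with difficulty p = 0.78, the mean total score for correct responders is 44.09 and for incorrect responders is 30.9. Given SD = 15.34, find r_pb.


q = 1 - p = 0.22
rpb = ((M1 - M0) / SD) * sqrt(p * q)
rpb = ((44.09 - 30.9) / 15.34) * sqrt(0.78 * 0.22)
rpb = 0.3562

0.3562


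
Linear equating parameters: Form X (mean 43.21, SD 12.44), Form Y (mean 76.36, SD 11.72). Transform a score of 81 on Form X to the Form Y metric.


slope = SD_Y / SD_X = 11.72 / 12.44 ~ 0.9421
intercept = mean_Y - slope * mean_X = 76.36 - (11.72 / 12.44) * 43.21 ~ 35.6509
Y = slope * X + intercept. To avoid rounding drift from the rounded slope/intercept, evaluate the equivalent form Y = mean_Y + SD_Y * (X - mean_X) / SD_X at full precision:
Y = 76.36 + 11.72 * (81 - 43.21) / 12.44
Y = 76.36 + 11.72 * 37.79 / 12.44
Y = 76.36 + 442.8988 / 12.44
Y = 76.36 + 35.6028
Y = 111.9628

111.9628


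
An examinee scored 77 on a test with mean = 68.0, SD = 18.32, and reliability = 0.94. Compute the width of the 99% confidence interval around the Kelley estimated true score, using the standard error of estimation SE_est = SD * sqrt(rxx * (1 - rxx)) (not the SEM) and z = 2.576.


True score estimate = 0.94*77 + 0.06*68.0 = 76.46
SE_est = SD * sqrt(rxx * (1 - rxx)) = 18.32 * sqrt(0.94 * 0.06) = 18.32 * sqrt(0.0564) = 4.350759
CI = T_est +/- z * SE_est, so width = 2 * z * SE_est = 2 * 2.576 * 4.350759
Width = 22.4151

22.4151


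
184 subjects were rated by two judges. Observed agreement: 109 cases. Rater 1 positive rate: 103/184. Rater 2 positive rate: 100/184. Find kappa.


P_o = 109/184 = 0.592391
P_e = (103*100 + 81*84) / 33856 = 0.505198
kappa = (P_o - P_e) / (1 - P_e)
kappa = (0.592391 - 0.505198) / (1 - 0.505198)
kappa = 0.1762

0.1762


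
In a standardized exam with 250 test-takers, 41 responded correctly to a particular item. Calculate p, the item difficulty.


Item difficulty p = number correct / total examinees
p = 41 / 250
p = 0.164

0.164


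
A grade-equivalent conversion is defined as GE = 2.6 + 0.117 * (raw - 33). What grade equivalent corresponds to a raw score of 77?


raw - median = 77 - 33 = 44
slope * diff = 0.117 * 44 = 5.148
GE = 2.6 + 5.148
GE = 7.748

7.748


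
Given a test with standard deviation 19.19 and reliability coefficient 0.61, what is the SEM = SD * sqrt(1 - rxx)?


SEM = SD * sqrt(1 - rxx)
SEM = 19.19 * sqrt(1 - 0.61)
SEM = 19.19 * sqrt(0.39) = 19.19 * 0.6245
SEM = 11.9842

11.9842


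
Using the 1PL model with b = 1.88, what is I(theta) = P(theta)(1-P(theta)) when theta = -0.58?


P = 1/(1+exp(-(-0.58-1.88))) = 0.0787
I = P*(1-P) = 0.0787 * 0.9213
I = 0.0725

0.0725


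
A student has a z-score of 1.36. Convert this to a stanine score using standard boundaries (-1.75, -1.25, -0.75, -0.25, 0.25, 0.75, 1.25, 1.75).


Stanine boundaries: [-1.75, -1.25, -0.75, -0.25, 0.25, 0.75, 1.25, 1.75]
z = 1.36
Check each boundary:
  z >= -1.75 -> could be stanine 2
  z >= -1.25 -> could be stanine 3
  z >= -0.75 -> could be stanine 4
  z >= -0.25 -> could be stanine 5
  z >= 0.25 -> could be stanine 6
  z >= 0.75 -> could be stanine 7
  z >= 1.25 -> could be stanine 8
  z < 1.75
Highest qualifying boundary gives stanine = 8

8


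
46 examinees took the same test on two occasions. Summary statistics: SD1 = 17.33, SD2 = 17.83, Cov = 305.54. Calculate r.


r = cov(X,Y) / (SD_X * SD_Y)
r = 305.54 / (17.33 * 17.83)
r = 305.54 / 308.9939
r = 0.9888

0.9888


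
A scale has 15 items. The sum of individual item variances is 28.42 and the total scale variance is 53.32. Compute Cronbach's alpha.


alpha = (k/(k-1)) * (1 - sum(si^2)/s_total^2)
= (15/14) * (1 - 28.42/53.32)
alpha = 0.5003

0.5003


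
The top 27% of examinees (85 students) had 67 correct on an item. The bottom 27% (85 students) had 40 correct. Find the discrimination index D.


p_upper = 67/85 = 0.7882
p_lower = 40/85 = 0.4706
D = 0.7882 - 0.4706 = 0.3176

0.3176


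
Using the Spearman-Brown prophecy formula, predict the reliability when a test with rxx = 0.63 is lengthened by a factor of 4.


r_new = (n * rxx) / (1 + (n-1) * rxx)
r_new = (4 * 0.63) / (1 + 3 * 0.63)
r_new = 2.52 / 2.89
r_new = 0.872

0.872


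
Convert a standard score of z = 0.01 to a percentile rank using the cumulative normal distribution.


CDF(z) = 0.5 * (1 + erf(z/sqrt(2)))
erf(0.0071) = 0.008
CDF = 0.504
Percentile rank = 0.504 * 100 = 50.4

50.4


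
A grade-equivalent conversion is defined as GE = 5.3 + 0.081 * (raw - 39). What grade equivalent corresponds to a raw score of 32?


raw - median = 32 - 39 = -7
slope * diff = 0.081 * -7 = -0.567
GE = 5.3 + -0.567
GE = 4.733

4.733


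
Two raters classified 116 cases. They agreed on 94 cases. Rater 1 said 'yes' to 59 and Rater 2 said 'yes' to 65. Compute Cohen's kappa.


P_o = 94/116 = 0.810345
P_e = (59*65 + 57*51) / 13456 = 0.50104
kappa = (P_o - P_e) / (1 - P_e)
kappa = (0.810345 - 0.50104) / (1 - 0.50104)
kappa = 0.6199

0.6199


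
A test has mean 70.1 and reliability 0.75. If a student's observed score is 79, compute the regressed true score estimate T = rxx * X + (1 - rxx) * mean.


T_est = rxx * X + (1 - rxx) * mean
T_est = 0.75 * 79 + 0.25 * 70.1
T_est = 59.25 + 17.525
T_est = 76.775

76.775


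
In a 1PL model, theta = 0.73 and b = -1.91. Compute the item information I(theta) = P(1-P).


P = 1/(1+exp(-(0.73--1.91))) = 0.9334
I = P*(1-P) = 0.9334 * 0.0666
I = 0.0622

0.0622


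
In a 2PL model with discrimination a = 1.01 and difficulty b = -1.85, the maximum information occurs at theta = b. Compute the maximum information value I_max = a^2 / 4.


For 2PL, max info at theta = b = -1.85
I_max = a^2 / 4 = 1.01^2 / 4
= 1.0201 / 4
I_max = 0.255

0.255


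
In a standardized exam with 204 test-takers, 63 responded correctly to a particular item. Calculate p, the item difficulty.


Item difficulty p = number correct / total examinees
p = 63 / 204
p = 0.3088

0.3088


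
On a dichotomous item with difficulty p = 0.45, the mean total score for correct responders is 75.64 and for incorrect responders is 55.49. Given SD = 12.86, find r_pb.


q = 1 - p = 0.55
rpb = ((M1 - M0) / SD) * sqrt(p * q)
rpb = ((75.64 - 55.49) / 12.86) * sqrt(0.45 * 0.55)
rpb = 0.7795

0.7795


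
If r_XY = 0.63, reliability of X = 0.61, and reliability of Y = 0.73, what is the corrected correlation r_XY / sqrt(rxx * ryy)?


r_corrected = rxy / sqrt(rxx * ryy)
= 0.63 / sqrt(0.61 * 0.73)
= 0.63 / sqrt(0.4453)
= 0.63 / 0.667308
r_corrected = 0.9441

0.9441
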